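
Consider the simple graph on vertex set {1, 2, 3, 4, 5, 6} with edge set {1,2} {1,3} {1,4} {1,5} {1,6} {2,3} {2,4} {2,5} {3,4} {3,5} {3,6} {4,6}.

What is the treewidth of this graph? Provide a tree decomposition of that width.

Every bag has size at most 4, so the width is 4 − 1 = 3 and tw(G) ≤ 3. On the other hand G contains the 4-clique {1, 2, 3, 4}. A clique must lie in a single bag of any decomposition, so no decomposition can have width below 3. Therefore the treewidth is 3.

Treewidth 3.
One such decomposition:
Bags: B1 = {1, 2, 3, 5}  B2 = {1, 2, 3, 4}  B3 = {1, 3, 4, 6}
Tree: B1–B2, B2–B3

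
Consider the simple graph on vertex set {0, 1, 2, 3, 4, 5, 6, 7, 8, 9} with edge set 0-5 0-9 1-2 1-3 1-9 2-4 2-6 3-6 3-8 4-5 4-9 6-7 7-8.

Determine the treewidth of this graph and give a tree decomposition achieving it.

Every bag has size at most 3, so the width is 3 − 1 = 2 and tw(G) ≤ 2. The edges 5–0–9–4–5 form a cycle, so G is not a tree and its treewidth is at least 2. Combining the bounds, tw(G) = 2.

Treewidth 2.
One optimal decomposition is:
Bags: B1 = {0, 4, 5}  B2 = {0, 4, 9}  B3 = {2, 4, 9}  B4 = {1, 2, 9}  B5 = {1, 2, 6}  B6 = {1, 3, 6}  B7 = {3, 6, 7}  B8 = {3, 7, 8}
Tree: B1–B2, B2–B3, B3–B4, B4–B5, B5–B6, B6–B7, B7–B8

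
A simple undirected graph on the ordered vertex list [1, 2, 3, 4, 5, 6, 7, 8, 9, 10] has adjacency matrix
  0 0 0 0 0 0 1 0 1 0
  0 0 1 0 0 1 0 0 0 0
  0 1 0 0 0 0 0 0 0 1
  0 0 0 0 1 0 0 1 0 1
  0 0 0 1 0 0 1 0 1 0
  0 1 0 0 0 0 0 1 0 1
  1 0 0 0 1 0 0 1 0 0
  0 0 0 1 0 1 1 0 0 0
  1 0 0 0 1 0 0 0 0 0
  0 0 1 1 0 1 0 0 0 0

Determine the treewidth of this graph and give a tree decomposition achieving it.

Each bag holds 3 vertices, so the decomposition has width 2, which upper-bounds the treewidth. The edges 1–9–5–7–1 form a cycle, so G is not a tree and its treewidth is at least 2. Hence tw(G) = 2 exactly.

Treewidth 2.
One optimal decomposition is:
Bags: B1 = {1, 7, 9}  B2 = {5, 7, 9}  B3 = {5, 7, 8}  B4 = {4, 5, 8}  B5 = {4, 6, 8}  B6 = {4, 6, 10}  B7 = {2, 6, 10}  B8 = {2, 3, 10}
Tree: B1–B2, B2–B3, B3–B4, B4–B5, B5–B6, B6–B7, B7–B8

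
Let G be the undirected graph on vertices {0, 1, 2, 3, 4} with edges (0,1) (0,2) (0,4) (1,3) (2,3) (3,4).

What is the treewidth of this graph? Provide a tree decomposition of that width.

Treewidth 2.
Bags: B1 = {0, 2, 3}  B2 = {0, 3, 4}  B3 = {0, 1, 3}
Tree: B1–B2, B2–B3

Each bag holds 3 vertices, so the decomposition has width 2, which upper-bounds the treewidth. The edges 0–2–3–4–0 form a cycle, so G is not a tree and its treewidth is at least 2. Hence tw(G) = 2 exactly.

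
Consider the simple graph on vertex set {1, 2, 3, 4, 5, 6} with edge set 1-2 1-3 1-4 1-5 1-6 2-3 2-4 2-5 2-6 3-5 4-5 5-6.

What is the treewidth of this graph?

3

A width-3 tree decomposition is:
Bags: B1 = {1, 2, 3, 5}  B2 = {1, 2, 5, 6}  B3 = {1, 2, 4, 5}
Tree: B1–B2, B1–B3
The largest bag has 4 vertices, giving width 3; this decomposition certifies tw(G) ≤ 3. Conversely, {1, 2, 3, 5} is a clique of size 4, and the vertices of any clique must share a bag in every tree decomposition; so some bag has ≥ 4 vertices and tw(G) ≥ 3. Combining the bounds, tw(G) = 3.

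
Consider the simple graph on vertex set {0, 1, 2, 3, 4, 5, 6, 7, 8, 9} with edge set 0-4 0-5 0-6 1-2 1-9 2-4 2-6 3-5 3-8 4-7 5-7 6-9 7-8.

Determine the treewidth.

A width-2 tree decomposition is:
Bags: B1 = {3, 5, 8}  B2 = {5, 7, 8}  B3 = {0, 5, 7}  B4 = {0, 4, 7}  B5 = {0, 4, 6}  B6 = {2, 4, 6}  B7 = {2, 6, 9}  B8 = {1, 2, 9}
Tree: B1–B2, B2–B3, B3–B4, B4–B5, B5–B6, B6–B7, B7–B8
Each bag holds 3 vertices, so the decomposition has width 2, which upper-bounds the treewidth. For the lower bound, G contains the cycle 3–8–7–5–3, so G is not a forest; only forests have treewidth ≤ 1, hence tw(G) ≥ 2. Hence tw(G) = 2 exactly.

2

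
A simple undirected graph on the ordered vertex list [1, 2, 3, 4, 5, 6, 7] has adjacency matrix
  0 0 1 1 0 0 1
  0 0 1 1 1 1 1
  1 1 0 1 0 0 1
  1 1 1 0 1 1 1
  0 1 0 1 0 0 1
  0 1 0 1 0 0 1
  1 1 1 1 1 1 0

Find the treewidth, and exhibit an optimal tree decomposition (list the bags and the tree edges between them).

Treewidth 3.
Bags: B1 = {2, 3, 4, 7}  B2 = {2, 4, 6, 7}  B3 = {2, 4, 5, 7}  B4 = {1, 3, 4, 7}
Tree: B1–B2, B1–B3, B1–B4

Each bag holds 4 vertices, so the decomposition has width 3, which upper-bounds the treewidth. Conversely, {1, 3, 4, 7} is a clique of size 4, and the vertices of any clique must share a bag in every tree decomposition; so some bag has ≥ 4 vertices and tw(G) ≥ 3. Hence tw(G) = 3 exactly.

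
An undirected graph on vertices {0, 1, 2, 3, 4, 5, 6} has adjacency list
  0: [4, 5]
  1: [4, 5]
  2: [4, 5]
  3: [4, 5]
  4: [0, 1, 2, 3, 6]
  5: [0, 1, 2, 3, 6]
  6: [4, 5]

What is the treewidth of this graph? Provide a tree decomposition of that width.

Each bag holds 3 vertices, so the decomposition has width 2, which upper-bounds the treewidth. The edges 5–3–4–2–5 form a cycle, so G is not a tree and its treewidth is at least 2. Combining the bounds, tw(G) = 2.

Treewidth 2.
One optimal decomposition is:
Bags: B1 = {3, 4, 5}  B2 = {2, 4, 5}  B3 = {1, 4, 5}  B4 = {0, 4, 5}  B5 = {4, 5, 6}
Tree: B1–B2, B2–B3, B3–B4, B4–B5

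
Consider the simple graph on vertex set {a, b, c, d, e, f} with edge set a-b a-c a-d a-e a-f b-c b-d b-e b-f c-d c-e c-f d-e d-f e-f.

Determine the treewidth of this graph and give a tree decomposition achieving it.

A single bag containing all 6 vertices is trivially a valid decomposition of width 5. Conversely, {a, b, c, d, e, f} is a clique of size 6, and the vertices of any clique must share a bag in every tree decomposition; so some bag has ≥ 6 vertices and tw(G) ≥ 5. Combining the bounds, tw(G) = 5.

Treewidth 5.
One optimal decomposition is:
Bags: B1 = {a, b, c, d, e, f}
Tree: (single bag)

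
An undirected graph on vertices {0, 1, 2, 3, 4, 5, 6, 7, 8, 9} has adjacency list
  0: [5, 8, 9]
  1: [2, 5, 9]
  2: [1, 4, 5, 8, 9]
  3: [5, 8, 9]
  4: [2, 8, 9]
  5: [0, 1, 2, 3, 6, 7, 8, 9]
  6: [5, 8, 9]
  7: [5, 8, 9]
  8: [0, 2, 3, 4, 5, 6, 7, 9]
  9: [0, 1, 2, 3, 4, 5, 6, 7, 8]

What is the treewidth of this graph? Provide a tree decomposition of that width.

Each bag holds 4 vertices, so the decomposition has width 3, which upper-bounds the treewidth. On the other hand G contains the 4-clique {2, 4, 8, 9}. A clique must lie in a single bag of any decomposition, so no decomposition can have width below 3. The upper and lower bounds meet at 3, so that is the treewidth.

Treewidth 3.
Bags: B1 = {3, 5, 8, 9}  B2 = {0, 5, 8, 9}  B3 = {5, 6, 8, 9}  B4 = {5, 7, 8, 9}  B5 = {2, 5, 8, 9}  B6 = {1, 2, 5, 9}  B7 = {2, 4, 8, 9}
Tree: B1–B2, B1–B3, B1–B4, B1–B5, B5–B6, B5–B7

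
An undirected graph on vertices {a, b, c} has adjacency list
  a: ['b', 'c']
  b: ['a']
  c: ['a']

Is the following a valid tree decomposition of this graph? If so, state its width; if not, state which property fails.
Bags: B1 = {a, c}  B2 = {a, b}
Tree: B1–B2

Yes; width 1.

Checking the three conditions: (i) the bags cover all of {a, b, c}; (ii) for each edge, some bag contains both endpoints; (iii) the bags containing any fixed vertex form a subtree. All hold, so the decomposition is valid with width 2 − 1 = 1.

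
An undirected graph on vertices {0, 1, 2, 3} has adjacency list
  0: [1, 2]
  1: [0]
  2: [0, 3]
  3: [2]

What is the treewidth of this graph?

1

A width-1 tree decomposition is:
Bags: B1 = {0, 1}  B2 = {0, 2}  B3 = {2, 3}
Tree: B1–B2, B2–B3
Each bag holds 2 vertices, so the decomposition has width 1, which upper-bounds the treewidth. Any graph with an edge has treewidth ≥ 1, and G has the edge 1–0. The upper and lower bounds meet at 1, so that is the treewidth.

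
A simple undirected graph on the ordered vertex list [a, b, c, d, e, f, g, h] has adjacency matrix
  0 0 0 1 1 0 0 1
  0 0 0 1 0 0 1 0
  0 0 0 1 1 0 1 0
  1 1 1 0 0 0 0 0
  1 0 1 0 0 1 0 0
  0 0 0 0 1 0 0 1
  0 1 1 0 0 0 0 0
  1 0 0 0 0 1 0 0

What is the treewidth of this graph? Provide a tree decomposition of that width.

Treewidth 2.
One optimal decomposition is:
Bags: B1 = {b, c, g}  B2 = {b, c, d}  B3 = {c, d, e}  B4 = {a, d, e}  B5 = {a, e, f}  B6 = {a, f, h}
Tree: B1–B2, B2–B3, B3–B4, B4–B5, B5–B6

The largest bag has 3 vertices, giving width 2; this decomposition certifies tw(G) ≤ 2. For the lower bound, G contains the cycle g–b–d–c–g, so G is not a forest; only forests have treewidth ≤ 1, hence tw(G) ≥ 2. Hence tw(G) = 2 exactly.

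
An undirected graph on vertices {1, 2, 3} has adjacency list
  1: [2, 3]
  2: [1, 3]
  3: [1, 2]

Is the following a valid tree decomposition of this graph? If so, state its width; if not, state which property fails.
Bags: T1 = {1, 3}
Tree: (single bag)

A tree decomposition must satisfy three properties: every vertex lies in some bag; for every edge, both endpoints lie together in some bag; and for every vertex, the bags containing it form a connected subtree. Here vertex 2 appears in no bag, so the decomposition is invalid.

No — vertex 2 appears in no bag.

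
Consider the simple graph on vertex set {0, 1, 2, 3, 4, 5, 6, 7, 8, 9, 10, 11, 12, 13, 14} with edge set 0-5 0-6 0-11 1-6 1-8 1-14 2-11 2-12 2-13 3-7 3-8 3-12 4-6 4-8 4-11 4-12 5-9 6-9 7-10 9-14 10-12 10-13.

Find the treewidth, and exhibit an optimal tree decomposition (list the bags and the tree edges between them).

The largest bag has 4 vertices, giving width 3; this decomposition certifies tw(G) ≤ 3. For the lower bound: the 4 vertex sets {7,10,13}, {2}, {12}, {3,4,8,11} are disjoint, each induces a connected subgraph, and every pair is joined by at least one edge of G. Contracting each set to a single vertex therefore yields K_{4} as a minor, and since treewidth is minor-monotone, tw(G) ≥ tw(K_{4}) = 3. The upper and lower bounds meet at 3, so that is the treewidth.

Treewidth 3.
Bags: B1 = {2, 7, 10, 13}  B2 = {2, 7, 10, 12}  B3 = {2, 3, 7, 12}  B4 = {2, 3, 11, 12}  B5 = {3, 4, 11, 12}  B6 = {3, 4, 8, 11}  B7 = {0, 4, 8, 11}  B8 = {0, 4, 6, 8}  B9 = {0, 1, 6, 8}  B10 = {0, 1, 5, 6}  B11 = {1, 5, 6, 9}  B12 = {1, 5, 9, 14}
Tree: B1–B2, B2–B3, B3–B4, B4–B5, B5–B6, B6–B7, B7–B8, B8–B9, B9–B10, B10–B11, B11–B12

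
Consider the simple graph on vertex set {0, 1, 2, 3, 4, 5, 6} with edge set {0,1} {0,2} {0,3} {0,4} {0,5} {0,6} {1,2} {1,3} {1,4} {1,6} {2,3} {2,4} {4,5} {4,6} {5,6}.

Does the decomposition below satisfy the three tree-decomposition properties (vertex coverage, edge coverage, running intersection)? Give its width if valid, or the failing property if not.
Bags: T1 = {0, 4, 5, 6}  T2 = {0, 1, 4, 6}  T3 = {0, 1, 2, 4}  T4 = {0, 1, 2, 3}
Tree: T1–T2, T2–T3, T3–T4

Yes; width 3.

Checking the three conditions: (i) the bags cover all of {0, 1, 2, 3, 4, 5, 6}; (ii) for each edge, some bag contains both endpoints; (iii) the bags containing any fixed vertex form a subtree. All hold, so the decomposition is valid with width 4 − 1 = 3.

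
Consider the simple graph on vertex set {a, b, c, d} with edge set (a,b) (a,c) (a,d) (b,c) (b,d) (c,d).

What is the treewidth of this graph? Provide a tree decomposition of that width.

Treewidth 3.
One optimal decomposition is:
Bags: B1 = {a, b, c, d}
Tree: (single bag)

With just one bag of size 4, the width is 4 − 1 = 3, so tw(G) ≤ 3. On the other hand G contains the 4-clique {a, b, c, d}. A clique must lie in a single bag of any decomposition, so no decomposition can have width below 3. Therefore the treewidth is 3.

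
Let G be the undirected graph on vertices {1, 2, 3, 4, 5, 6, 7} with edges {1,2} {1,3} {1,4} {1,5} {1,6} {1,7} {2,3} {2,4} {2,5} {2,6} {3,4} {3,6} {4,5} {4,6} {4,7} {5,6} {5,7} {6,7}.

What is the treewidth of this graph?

A width-4 tree decomposition is:
Bags: B1 = {1, 4, 5, 6, 7}  B2 = {1, 2, 4, 5, 6}  B3 = {1, 2, 3, 4, 6}
Tree: B1–B2, B2–B3
Each bag holds 5 vertices, so the decomposition has width 4, which upper-bounds the treewidth. Conversely, {1, 2, 3, 4, 6} is a clique of size 5, and the vertices of any clique must share a bag in every tree decomposition; so some bag has ≥ 5 vertices and tw(G) ≥ 4. Hence tw(G) = 4 exactly.

4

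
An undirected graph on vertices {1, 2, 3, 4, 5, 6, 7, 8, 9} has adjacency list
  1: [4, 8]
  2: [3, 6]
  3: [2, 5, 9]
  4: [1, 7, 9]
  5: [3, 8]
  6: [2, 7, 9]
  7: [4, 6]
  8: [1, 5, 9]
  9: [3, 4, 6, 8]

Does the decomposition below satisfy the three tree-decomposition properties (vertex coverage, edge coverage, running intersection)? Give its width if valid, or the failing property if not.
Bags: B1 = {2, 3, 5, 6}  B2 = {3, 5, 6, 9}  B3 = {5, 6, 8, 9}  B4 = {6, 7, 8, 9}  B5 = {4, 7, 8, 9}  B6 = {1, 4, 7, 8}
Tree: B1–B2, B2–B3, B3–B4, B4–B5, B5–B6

Vertex coverage: the bags together contain {1, 2, 3, 4, 5, 6, 7, 8, 9}, the full vertex set. Edge coverage: each edge of G has both endpoints in at least one bag. Running intersection: for every vertex, the bags containing it form a connected subtree. All three properties hold, so this is a valid tree decomposition of width max|bag| − 1 = 3, and hence tw(G) ≤ 3.

Yes; width 3.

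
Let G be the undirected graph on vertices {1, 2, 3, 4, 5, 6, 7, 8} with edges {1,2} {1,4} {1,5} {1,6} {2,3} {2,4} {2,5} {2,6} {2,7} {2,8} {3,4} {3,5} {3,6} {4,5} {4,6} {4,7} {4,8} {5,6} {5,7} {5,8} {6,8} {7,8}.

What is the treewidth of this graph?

4

A width-4 tree decomposition is:
Bags: B1 = {2, 4, 5, 7, 8}  B2 = {2, 4, 5, 6, 8}  B3 = {1, 2, 4, 5, 6}  B4 = {2, 3, 4, 5, 6}
Tree: B1–B2, B2–B3, B3–B4
Every bag has size at most 5, so the width is 5 − 1 = 4 and tw(G) ≤ 4. Conversely, {2, 4, 5, 6, 8} is a clique of size 5, and the vertices of any clique must share a bag in every tree decomposition; so some bag has ≥ 5 vertices and tw(G) ≥ 4. Therefore the treewidth is 4.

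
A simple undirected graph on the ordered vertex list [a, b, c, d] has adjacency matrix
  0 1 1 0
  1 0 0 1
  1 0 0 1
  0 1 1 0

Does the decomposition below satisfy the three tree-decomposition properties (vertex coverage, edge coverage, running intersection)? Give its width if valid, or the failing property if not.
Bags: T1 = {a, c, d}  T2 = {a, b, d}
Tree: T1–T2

Checking the three conditions: (i) the bags cover all of {a, b, c, d}; (ii) for each edge, some bag contains both endpoints; (iii) the bags containing any fixed vertex form a subtree. All hold, so the decomposition is valid with width 3 − 1 = 2.

Yes; width 2.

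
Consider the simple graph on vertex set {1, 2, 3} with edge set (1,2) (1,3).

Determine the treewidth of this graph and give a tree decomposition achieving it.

Treewidth 1.
One such decomposition:
Bags: B1 = {1, 2}  B2 = {1, 3}
Tree: B1–B2

Each bag holds 2 vertices, so the decomposition has width 1, which upper-bounds the treewidth. Any graph with an edge has treewidth ≥ 1, and G has the edge 1–2. The upper and lower bounds meet at 1, so that is the treewidth.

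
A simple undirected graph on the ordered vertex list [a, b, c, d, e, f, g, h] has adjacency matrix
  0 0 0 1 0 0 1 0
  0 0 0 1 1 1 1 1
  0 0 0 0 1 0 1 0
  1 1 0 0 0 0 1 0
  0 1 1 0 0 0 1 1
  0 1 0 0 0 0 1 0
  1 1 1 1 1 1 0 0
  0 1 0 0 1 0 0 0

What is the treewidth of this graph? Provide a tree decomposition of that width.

Each bag holds 3 vertices, so the decomposition has width 2, which upper-bounds the treewidth. For the lower bound, the 3 vertices {c, e, g} are pairwise adjacent, and any tree decomposition puts a clique entirely inside one bag — forcing width ≥ 2. Therefore the treewidth is 2.

Treewidth 2.
One such decomposition:
Bags: B1 = {b, e, g}  B2 = {b, e, h}  B3 = {c, e, g}  B4 = {b, d, g}  B5 = {a, d, g}  B6 = {b, f, g}
Tree: B1–B2, B1–B3, B1–B4, B4–B5, B4–B6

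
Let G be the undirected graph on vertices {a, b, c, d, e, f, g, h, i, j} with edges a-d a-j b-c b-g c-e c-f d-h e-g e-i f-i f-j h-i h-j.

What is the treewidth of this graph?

A width-2 tree decomposition is:
Bags: B1 = {a, d, h}  B2 = {a, h, j}  B3 = {h, i, j}  B4 = {f, i, j}  B5 = {e, f, i}  B6 = {c, e, f}  B7 = {c, e, g}  B8 = {b, c, g}
Tree: B1–B2, B2–B3, B3–B4, B4–B5, B5–B6, B6–B7, B7–B8
The largest bag has 3 vertices, giving width 2; this decomposition certifies tw(G) ≤ 2. The edges d–a–j–h–d form a cycle, so G is not a tree and its treewidth is at least 2. Hence tw(G) = 2 exactly.

2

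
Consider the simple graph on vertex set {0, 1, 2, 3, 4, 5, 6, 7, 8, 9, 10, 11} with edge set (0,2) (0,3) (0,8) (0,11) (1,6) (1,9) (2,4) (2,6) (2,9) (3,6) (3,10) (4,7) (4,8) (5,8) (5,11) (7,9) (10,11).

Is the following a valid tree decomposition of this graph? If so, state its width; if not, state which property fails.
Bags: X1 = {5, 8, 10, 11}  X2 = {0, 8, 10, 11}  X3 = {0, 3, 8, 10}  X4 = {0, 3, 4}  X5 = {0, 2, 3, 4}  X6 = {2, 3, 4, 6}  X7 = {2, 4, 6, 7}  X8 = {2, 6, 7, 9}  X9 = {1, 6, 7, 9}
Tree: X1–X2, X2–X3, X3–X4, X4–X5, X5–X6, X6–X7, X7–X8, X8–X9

A tree decomposition must satisfy three properties: every vertex lies in some bag; for every edge, both endpoints lie together in some bag; and for every vertex, the bags containing it form a connected subtree. Here edge (8,4) lies in no bag, so the decomposition is invalid.

No — edge (8,4) lies in no bag.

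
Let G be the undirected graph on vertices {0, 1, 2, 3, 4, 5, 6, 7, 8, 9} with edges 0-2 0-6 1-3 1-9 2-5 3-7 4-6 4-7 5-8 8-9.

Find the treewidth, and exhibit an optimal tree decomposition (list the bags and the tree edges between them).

Each bag holds 3 vertices, so the decomposition has width 2, which upper-bounds the treewidth. For the lower bound, G contains the cycle 3–7–4–6–0–2–5–8–9–1–3, so G is not a forest; only forests have treewidth ≤ 1, hence tw(G) ≥ 2. The upper and lower bounds meet at 2, so that is the treewidth.

Treewidth 2.
One optimal decomposition is:
Bags: B1 = {3, 4, 7}  B2 = {3, 4, 6}  B3 = {0, 3, 6}  B4 = {0, 2, 3}  B5 = {2, 3, 5}  B6 = {3, 5, 8}  B7 = {3, 8, 9}  B8 = {1, 3, 9}
Tree: B1–B2, B2–B3, B3–B4, B4–B5, B5–B6, B6–B7, B7–B8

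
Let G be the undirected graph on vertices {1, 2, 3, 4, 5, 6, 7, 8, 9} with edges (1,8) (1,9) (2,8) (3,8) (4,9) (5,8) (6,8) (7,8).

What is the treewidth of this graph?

1

A width-1 tree decomposition is:
Bags: B1 = {1, 9}  B2 = {1, 8}  B3 = {4, 9}  B4 = {3, 8}  B5 = {2, 8}  B6 = {7, 8}  B7 = {6, 8}  B8 = {5, 8}
Tree: B1–B2, B1–B3, B2–B4, B2–B5, B5–B6, B2–B7, B7–B8
Each bag holds 2 vertices, so the decomposition has width 1, which upper-bounds the treewidth. Any graph with an edge has treewidth ≥ 1, and G has the edge 9–1. The upper and lower bounds meet at 1, so that is the treewidth.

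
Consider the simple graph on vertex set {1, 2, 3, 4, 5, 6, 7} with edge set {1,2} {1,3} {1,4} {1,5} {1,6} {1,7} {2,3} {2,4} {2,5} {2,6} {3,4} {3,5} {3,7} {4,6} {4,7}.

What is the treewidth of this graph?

3

A width-3 tree decomposition is:
Bags: B1 = {1, 2, 4, 6}  B2 = {1, 2, 3, 4}  B3 = {1, 3, 4, 7}  B4 = {1, 2, 3, 5}
Tree: B1–B2, B2–B3, B2–B4
Each bag holds 4 vertices, so the decomposition has width 3, which upper-bounds the treewidth. Conversely, {1, 2, 3, 4} is a clique of size 4, and the vertices of any clique must share a bag in every tree decomposition; so some bag has ≥ 4 vertices and tw(G) ≥ 3. Therefore the treewidth is 3.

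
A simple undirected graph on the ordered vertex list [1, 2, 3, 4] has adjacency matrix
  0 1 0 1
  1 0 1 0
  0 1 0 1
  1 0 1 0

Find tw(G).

2

A width-2 tree decomposition is:
Bags: B1 = {1, 2, 3}  B2 = {1, 3, 4}
Tree: B1–B2
The largest bag has 3 vertices, giving width 2; this decomposition certifies tw(G) ≤ 2. For the lower bound, G contains the cycle 3–2–1–4–3, so G is not a forest; only forests have treewidth ≤ 1, hence tw(G) ≥ 2. The upper and lower bounds meet at 2, so that is the treewidth.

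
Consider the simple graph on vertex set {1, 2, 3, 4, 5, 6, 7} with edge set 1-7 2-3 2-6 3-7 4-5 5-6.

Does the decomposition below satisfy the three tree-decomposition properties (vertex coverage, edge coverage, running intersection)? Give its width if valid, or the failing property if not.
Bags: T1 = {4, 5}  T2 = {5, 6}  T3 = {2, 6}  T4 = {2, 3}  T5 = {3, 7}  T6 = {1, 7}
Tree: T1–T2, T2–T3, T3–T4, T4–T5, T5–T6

Yes; width 1.

Vertex coverage: the bags together contain {1, 2, 3, 4, 5, 6, 7}, the full vertex set. Edge coverage: each edge of G has both endpoints in at least one bag. Running intersection: for every vertex, the bags containing it form a connected subtree. All three properties hold, so this is a valid tree decomposition of width max|bag| − 1 = 1, and hence tw(G) ≤ 1.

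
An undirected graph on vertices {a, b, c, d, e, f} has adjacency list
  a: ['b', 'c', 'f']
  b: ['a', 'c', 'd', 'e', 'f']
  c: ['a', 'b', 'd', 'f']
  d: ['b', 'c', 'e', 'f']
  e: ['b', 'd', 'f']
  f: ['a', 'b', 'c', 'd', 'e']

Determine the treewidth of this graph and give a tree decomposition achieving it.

Treewidth 3.
One such decomposition:
Bags: B1 = {b, c, d, f}  B2 = {a, b, c, f}  B3 = {b, d, e, f}
Tree: B1–B2, B1–B3

Every bag has size at most 4, so the width is 4 − 1 = 3 and tw(G) ≤ 3. On the other hand G contains the 4-clique {b, d, e, f}. A clique must lie in a single bag of any decomposition, so no decomposition can have width below 3. Therefore the treewidth is 3.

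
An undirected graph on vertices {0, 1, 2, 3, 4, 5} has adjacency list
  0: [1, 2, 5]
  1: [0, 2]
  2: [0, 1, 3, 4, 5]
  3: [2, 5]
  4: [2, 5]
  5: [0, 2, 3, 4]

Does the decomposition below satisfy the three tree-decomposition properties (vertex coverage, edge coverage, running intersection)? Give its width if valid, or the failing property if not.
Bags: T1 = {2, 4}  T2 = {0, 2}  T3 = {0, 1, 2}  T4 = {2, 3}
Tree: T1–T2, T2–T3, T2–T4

No — vertex 5 appears in no bag.

A tree decomposition must satisfy three properties: every vertex lies in some bag; for every edge, both endpoints lie together in some bag; and for every vertex, the bags containing it form a connected subtree. Here vertex 5 appears in no bag, so the decomposition is invalid.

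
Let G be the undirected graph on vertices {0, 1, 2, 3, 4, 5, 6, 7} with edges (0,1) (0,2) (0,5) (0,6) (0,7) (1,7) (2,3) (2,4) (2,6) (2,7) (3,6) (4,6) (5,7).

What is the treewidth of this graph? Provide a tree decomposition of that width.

Every bag has size at most 3, so the width is 3 − 1 = 2 and tw(G) ≤ 2. On the other hand G contains the 3-clique {0, 2, 6}. A clique must lie in a single bag of any decomposition, so no decomposition can have width below 2. The upper and lower bounds meet at 2, so that is the treewidth.

Treewidth 2.
Bags: B1 = {0, 2, 7}  B2 = {0, 5, 7}  B3 = {0, 2, 6}  B4 = {2, 4, 6}  B5 = {0, 1, 7}  B6 = {2, 3, 6}
Tree: B1–B2, B1–B3, B3–B4, B2–B5, B3–B6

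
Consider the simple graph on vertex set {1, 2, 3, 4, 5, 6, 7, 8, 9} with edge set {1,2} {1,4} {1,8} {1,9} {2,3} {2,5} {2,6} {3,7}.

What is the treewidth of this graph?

1

A width-1 tree decomposition is:
Bags: B1 = {2, 3}  B2 = {1, 2}  B3 = {1, 8}  B4 = {1, 9}  B5 = {1, 4}  B6 = {3, 7}  B7 = {2, 6}  B8 = {2, 5}
Tree: B1–B2, B2–B3, B2–B4, B2–B5, B1–B6, B2–B7, B1–B8
The largest bag has 2 vertices, giving width 1; this decomposition certifies tw(G) ≤ 1. Since G has at least one edge (e.g. 2–3), it is not an edgeless graph, so tw(G) ≥ 1. Hence tw(G) = 1 exactly.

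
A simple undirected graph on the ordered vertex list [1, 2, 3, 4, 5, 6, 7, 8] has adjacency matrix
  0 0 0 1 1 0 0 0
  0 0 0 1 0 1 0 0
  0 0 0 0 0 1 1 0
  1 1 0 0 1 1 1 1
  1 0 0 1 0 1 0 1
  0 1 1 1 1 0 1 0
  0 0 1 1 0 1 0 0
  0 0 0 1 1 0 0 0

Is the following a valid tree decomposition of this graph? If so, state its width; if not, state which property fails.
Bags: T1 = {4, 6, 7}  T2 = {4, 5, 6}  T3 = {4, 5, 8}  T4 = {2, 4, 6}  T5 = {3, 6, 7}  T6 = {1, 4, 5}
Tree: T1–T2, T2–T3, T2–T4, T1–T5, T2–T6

Yes; width 2.

Every vertex of G appears in some bag (union = {1, 2, 3, 4, 5, 6, 7, 8}); every edge is covered by a bag; and for each vertex v the set of bags containing v is connected in the bag tree. The decomposition is therefore valid. The largest bag has 3 vertices, so the width is 2.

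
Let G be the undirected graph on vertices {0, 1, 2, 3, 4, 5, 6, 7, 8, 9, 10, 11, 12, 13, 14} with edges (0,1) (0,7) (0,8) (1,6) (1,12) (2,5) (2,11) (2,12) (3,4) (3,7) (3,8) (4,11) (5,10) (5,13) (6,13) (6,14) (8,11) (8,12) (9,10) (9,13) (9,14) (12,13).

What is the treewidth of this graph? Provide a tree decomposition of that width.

The largest bag has 4 vertices, giving width 3; this decomposition certifies tw(G) ≤ 3. For the lower bound: the 4 vertex sets {3,4,7}, {11}, {8}, {0,1,2,12} are disjoint, each induces a connected subgraph, and every pair is joined by at least one edge of G. Contracting each set to a single vertex therefore yields K_{4} as a minor, and since treewidth is minor-monotone, tw(G) ≥ tw(K_{4}) = 3. Hence tw(G) = 3 exactly.

Treewidth 3.
One optimal decomposition is:
Bags: B1 = {3, 4, 7, 11}  B2 = {3, 7, 8, 11}  B3 = {0, 7, 8, 11}  B4 = {0, 2, 8, 11}  B5 = {0, 2, 8, 12}  B6 = {0, 1, 2, 12}  B7 = {1, 2, 5, 12}  B8 = {1, 5, 12, 13}  B9 = {1, 5, 6, 13}  B10 = {5, 6, 10, 13}  B11 = {6, 9, 10, 13}  B12 = {6, 9, 10, 14}
Tree: B1–B2, B2–B3, B3–B4, B4–B5, B5–B6, B6–B7, B7–B8, B8–B9, B9–B10, B10–B11, B11–B12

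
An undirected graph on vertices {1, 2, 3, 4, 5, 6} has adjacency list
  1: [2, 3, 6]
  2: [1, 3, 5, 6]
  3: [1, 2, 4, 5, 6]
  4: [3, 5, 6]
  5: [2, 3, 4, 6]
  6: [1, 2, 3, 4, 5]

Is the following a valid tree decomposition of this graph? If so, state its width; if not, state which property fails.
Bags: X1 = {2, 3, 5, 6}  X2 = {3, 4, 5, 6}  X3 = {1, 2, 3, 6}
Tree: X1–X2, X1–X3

Every vertex of G appears in some bag (union = {1, 2, 3, 4, 5, 6}); every edge is covered by a bag; and for each vertex v the set of bags containing v is connected in the bag tree. The decomposition is therefore valid. The largest bag has 4 vertices, so the width is 3.

Yes; width 3.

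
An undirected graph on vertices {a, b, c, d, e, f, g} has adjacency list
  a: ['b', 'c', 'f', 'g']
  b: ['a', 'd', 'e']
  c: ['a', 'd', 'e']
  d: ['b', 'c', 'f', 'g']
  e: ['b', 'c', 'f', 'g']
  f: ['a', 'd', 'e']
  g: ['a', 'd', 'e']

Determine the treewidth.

3

A width-3 tree decomposition is:
Bags: B1 = {a, d, e, f}  B2 = {a, d, e, g}  B3 = {a, b, d, e}  B4 = {a, c, d, e}
Tree: B1–B2, B2–B3, B3–B4
Every bag has size at most 4, so the width is 4 − 1 = 3 and tw(G) ≤ 3. For the lower bound: the 4 vertex sets {d,f}, {e,g}, {a}, {b} are disjoint, each induces a connected subgraph, and every pair is joined by at least one edge of G. Contracting each set to a single vertex therefore yields K_{4} as a minor, and since treewidth is minor-monotone, tw(G) ≥ tw(K_{4}) = 3. Therefore the treewidth is 3.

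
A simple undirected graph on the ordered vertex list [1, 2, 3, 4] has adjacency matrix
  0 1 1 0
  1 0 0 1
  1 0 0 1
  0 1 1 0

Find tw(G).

2

A width-2 tree decomposition is:
Bags: B1 = {1, 2, 3}  B2 = {2, 3, 4}
Tree: B1–B2
Each bag holds 3 vertices, so the decomposition has width 2, which upper-bounds the treewidth. Since 2–1–3–4–2 is a cycle in G, G is not acyclic. Forests are exactly the graphs of treewidth ≤ 1, so tw(G) ≥ 2. The upper and lower bounds meet at 2, so that is the treewidth.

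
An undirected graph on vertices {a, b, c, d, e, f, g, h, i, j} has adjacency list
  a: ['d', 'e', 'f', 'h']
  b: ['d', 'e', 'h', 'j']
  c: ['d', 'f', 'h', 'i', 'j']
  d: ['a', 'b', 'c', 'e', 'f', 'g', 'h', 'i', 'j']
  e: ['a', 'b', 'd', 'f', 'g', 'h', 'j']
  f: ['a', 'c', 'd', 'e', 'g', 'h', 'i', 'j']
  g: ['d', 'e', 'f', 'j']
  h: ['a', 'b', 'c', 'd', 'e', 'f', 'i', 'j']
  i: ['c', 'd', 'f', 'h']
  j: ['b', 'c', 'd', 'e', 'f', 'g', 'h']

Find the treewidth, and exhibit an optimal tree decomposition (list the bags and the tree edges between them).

Treewidth 4.
One such decomposition:
Bags: B1 = {d, e, f, h, j}  B2 = {c, d, f, h, j}  B3 = {c, d, f, h, i}  B4 = {d, e, f, g, j}  B5 = {a, d, e, f, h}  B6 = {b, d, e, h, j}
Tree: B1–B2, B2–B3, B1–B4, B1–B5, B1–B6

Each bag holds 5 vertices, so the decomposition has width 4, which upper-bounds the treewidth. Conversely, {d, e, f, g, j} is a clique of size 5, and the vertices of any clique must share a bag in every tree decomposition; so some bag has ≥ 5 vertices and tw(G) ≥ 4. Combining the bounds, tw(G) = 4.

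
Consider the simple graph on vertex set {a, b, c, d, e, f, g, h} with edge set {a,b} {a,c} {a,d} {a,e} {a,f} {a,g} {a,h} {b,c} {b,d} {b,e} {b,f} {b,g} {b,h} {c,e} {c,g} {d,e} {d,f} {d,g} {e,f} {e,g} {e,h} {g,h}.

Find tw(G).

A width-4 tree decomposition is:
Bags: B1 = {a, b, d, e, g}  B2 = {a, b, e, g, h}  B3 = {a, b, d, e, f}  B4 = {a, b, c, e, g}
Tree: B1–B2, B1–B3, B1–B4
The largest bag has 5 vertices, giving width 4; this decomposition certifies tw(G) ≤ 4. Conversely, {a, b, d, e, g} is a clique of size 5, and the vertices of any clique must share a bag in every tree decomposition; so some bag has ≥ 5 vertices and tw(G) ≥ 4. Combining the bounds, tw(G) = 4.

4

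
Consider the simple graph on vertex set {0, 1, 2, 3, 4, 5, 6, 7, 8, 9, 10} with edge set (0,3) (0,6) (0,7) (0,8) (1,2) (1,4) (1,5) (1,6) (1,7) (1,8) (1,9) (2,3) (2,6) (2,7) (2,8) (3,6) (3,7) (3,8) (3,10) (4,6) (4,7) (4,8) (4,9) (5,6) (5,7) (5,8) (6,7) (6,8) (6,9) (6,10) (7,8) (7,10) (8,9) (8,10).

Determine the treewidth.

4

A width-4 tree decomposition is:
Bags: B1 = {0, 3, 6, 7, 8}  B2 = {2, 3, 6, 7, 8}  B3 = {1, 2, 6, 7, 8}  B4 = {1, 4, 6, 7, 8}  B5 = {1, 4, 6, 8, 9}  B6 = {1, 5, 6, 7, 8}  B7 = {3, 6, 7, 8, 10}
Tree: B1–B2, B2–B3, B3–B4, B4–B5, B4–B6, B2–B7
Each bag holds 5 vertices, so the decomposition has width 4, which upper-bounds the treewidth. For the lower bound, the 5 vertices {1, 4, 6, 8, 9} are pairwise adjacent, and any tree decomposition puts a clique entirely inside one bag — forcing width ≥ 4. The upper and lower bounds meet at 4, so that is the treewidth.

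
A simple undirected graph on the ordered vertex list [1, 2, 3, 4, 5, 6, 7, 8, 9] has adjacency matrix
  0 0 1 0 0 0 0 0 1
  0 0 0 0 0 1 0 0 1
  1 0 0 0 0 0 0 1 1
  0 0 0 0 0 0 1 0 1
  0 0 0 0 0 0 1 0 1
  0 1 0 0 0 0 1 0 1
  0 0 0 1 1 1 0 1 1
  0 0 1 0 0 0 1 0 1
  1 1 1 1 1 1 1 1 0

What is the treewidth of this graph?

A width-2 tree decomposition is:
Bags: B1 = {4, 7, 9}  B2 = {7, 8, 9}  B3 = {6, 7, 9}  B4 = {2, 6, 9}  B5 = {3, 8, 9}  B6 = {5, 7, 9}  B7 = {1, 3, 9}
Tree: B1–B2, B2–B3, B3–B4, B2–B5, B3–B6, B5–B7
Each bag holds 3 vertices, so the decomposition has width 2, which upper-bounds the treewidth. On the other hand G contains the 3-clique {1, 3, 9}. A clique must lie in a single bag of any decomposition, so no decomposition can have width below 2. Therefore the treewidth is 2.

2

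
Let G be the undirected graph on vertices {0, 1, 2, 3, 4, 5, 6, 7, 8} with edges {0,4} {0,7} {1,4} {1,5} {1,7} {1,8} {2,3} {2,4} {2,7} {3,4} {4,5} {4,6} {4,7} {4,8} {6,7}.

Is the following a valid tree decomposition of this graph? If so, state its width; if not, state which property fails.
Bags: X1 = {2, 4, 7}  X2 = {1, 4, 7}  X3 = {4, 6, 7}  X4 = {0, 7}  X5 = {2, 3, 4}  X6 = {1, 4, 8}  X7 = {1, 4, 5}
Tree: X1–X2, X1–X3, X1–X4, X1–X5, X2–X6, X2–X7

No — edge (4,0) lies in no bag.

A tree decomposition must satisfy three properties: every vertex lies in some bag; for every edge, both endpoints lie together in some bag; and for every vertex, the bags containing it form a connected subtree. Here edge (4,0) lies in no bag, so the decomposition is invalid.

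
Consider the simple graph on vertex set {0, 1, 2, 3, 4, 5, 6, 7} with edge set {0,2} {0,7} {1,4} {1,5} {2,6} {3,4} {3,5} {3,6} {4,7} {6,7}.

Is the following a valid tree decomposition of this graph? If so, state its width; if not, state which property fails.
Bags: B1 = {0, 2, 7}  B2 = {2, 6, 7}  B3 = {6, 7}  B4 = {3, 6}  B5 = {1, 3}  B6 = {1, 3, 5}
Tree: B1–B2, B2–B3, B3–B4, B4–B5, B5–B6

A tree decomposition must satisfy three properties: every vertex lies in some bag; for every edge, both endpoints lie together in some bag; and for every vertex, the bags containing it form a connected subtree. Here vertex 4 appears in no bag, so the decomposition is invalid.

No — vertex 4 appears in no bag.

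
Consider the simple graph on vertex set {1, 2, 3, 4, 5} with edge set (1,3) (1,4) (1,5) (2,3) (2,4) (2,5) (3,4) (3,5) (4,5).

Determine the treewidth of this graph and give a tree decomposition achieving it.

Treewidth 3.
Bags: B1 = {2, 3, 4, 5}  B2 = {1, 3, 4, 5}
Tree: B1–B2

The largest bag has 4 vertices, giving width 3; this decomposition certifies tw(G) ≤ 3. On the other hand G contains the 4-clique {1, 3, 4, 5}. A clique must lie in a single bag of any decomposition, so no decomposition can have width below 3. Therefore the treewidth is 3.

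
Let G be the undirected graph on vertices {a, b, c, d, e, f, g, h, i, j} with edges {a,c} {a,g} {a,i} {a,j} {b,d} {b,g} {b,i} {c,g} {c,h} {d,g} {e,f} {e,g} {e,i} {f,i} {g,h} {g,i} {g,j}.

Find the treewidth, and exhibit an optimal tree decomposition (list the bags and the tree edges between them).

Every bag has size at most 3, so the width is 3 − 1 = 2 and tw(G) ≤ 2. On the other hand G contains the 3-clique {b, d, g}. A clique must lie in a single bag of any decomposition, so no decomposition can have width below 2. The upper and lower bounds meet at 2, so that is the treewidth.

Treewidth 2.
One such decomposition:
Bags: B1 = {e, g, i}  B2 = {a, g, i}  B3 = {a, g, j}  B4 = {a, c, g}  B5 = {b, g, i}  B6 = {e, f, i}  B7 = {b, d, g}  B8 = {c, g, h}
Tree: B1–B2, B2–B3, B2–B4, B1–B5, B1–B6, B5–B7, B4–B8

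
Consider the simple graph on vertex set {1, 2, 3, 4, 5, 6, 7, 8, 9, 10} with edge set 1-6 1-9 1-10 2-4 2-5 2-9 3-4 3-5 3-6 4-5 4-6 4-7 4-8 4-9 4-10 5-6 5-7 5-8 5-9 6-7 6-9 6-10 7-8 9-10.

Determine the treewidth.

3

A width-3 tree decomposition is:
Bags: B1 = {4, 5, 6, 9}  B2 = {4, 6, 9, 10}  B3 = {4, 5, 6, 7}  B4 = {2, 4, 5, 9}  B5 = {1, 6, 9, 10}  B6 = {4, 5, 7, 8}  B7 = {3, 4, 5, 6}
Tree: B1–B2, B1–B3, B1–B4, B2–B5, B3–B6, B1–B7
Every bag has size at most 4, so the width is 4 − 1 = 3 and tw(G) ≤ 3. Conversely, {1, 6, 9, 10} is a clique of size 4, and the vertices of any clique must share a bag in every tree decomposition; so some bag has ≥ 4 vertices and tw(G) ≥ 3. Therefore the treewidth is 3.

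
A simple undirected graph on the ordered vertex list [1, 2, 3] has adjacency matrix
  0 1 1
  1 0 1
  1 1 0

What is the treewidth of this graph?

A width-2 tree decomposition is:
Bags: B1 = {1, 2, 3}
Tree: (single bag)
A single bag containing all 3 vertices is trivially a valid decomposition of width 2. On the other hand G contains the 3-clique {1, 2, 3}. A clique must lie in a single bag of any decomposition, so no decomposition can have width below 2. Combining the bounds, tw(G) = 2.

2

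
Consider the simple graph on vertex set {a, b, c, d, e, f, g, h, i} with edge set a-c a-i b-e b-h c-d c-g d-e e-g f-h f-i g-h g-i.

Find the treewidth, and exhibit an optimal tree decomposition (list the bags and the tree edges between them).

Every bag has size at most 4, so the width is 4 − 1 = 3 and tw(G) ≤ 3. For the lower bound: the 4 vertex sets {b,d,e}, {h}, {g}, {a,c,f,i} are disjoint, each induces a connected subgraph, and every pair is joined by at least one edge of G. Contracting each set to a single vertex therefore yields K_{4} as a minor, and since treewidth is minor-monotone, tw(G) ≥ tw(K_{4}) = 3. Hence tw(G) = 3 exactly.

Treewidth 3.
Bags: B1 = {b, d, e, h}  B2 = {d, e, g, h}  B3 = {c, d, g, h}  B4 = {c, f, g, h}  B5 = {c, f, g, i}  B6 = {a, c, f, i}
Tree: B1–B2, B2–B3, B3–B4, B4–B5, B5–B6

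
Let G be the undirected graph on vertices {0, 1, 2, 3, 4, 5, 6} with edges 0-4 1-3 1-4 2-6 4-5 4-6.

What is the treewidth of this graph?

A width-1 tree decomposition is:
Bags: B1 = {1, 4}  B2 = {0, 4}  B3 = {4, 5}  B4 = {4, 6}  B5 = {1, 3}  B6 = {2, 6}
Tree: B1–B2, B2–B3, B1–B4, B1–B5, B4–B6
Every bag has size at most 2, so the width is 2 − 1 = 1 and tw(G) ≤ 1. Since G has at least one edge (e.g. 4–1), it is not an edgeless graph, so tw(G) ≥ 1. The upper and lower bounds meet at 1, so that is the treewidth.

1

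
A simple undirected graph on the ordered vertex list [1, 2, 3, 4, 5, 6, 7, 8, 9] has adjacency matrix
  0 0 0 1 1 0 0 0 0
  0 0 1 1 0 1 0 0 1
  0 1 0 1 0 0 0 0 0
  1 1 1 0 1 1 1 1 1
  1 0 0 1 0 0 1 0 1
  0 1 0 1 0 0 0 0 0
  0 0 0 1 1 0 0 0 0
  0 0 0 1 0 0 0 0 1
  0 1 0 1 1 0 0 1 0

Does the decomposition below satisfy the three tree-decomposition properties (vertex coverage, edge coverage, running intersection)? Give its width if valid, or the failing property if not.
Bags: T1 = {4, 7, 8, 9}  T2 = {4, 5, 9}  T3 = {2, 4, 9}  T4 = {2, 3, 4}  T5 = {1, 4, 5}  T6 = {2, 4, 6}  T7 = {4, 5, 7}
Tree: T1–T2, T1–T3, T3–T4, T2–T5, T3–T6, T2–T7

A tree decomposition must satisfy three properties: every vertex lies in some bag; for every edge, both endpoints lie together in some bag; and for every vertex, the bags containing it form a connected subtree. Here bags containing vertex 7 are not connected in the tree, so the decomposition is invalid.

No — bags containing vertex 7 are not connected in the tree.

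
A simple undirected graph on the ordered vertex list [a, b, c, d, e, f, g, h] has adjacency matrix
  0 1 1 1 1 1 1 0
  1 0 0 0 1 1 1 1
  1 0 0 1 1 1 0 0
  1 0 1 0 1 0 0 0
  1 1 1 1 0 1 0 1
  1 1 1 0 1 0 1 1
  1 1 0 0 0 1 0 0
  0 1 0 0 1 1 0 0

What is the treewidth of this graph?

A width-3 tree decomposition is:
Bags: B1 = {a, c, e, f}  B2 = {a, c, d, e}  B3 = {a, b, e, f}  B4 = {b, e, f, h}  B5 = {a, b, f, g}
Tree: B1–B2, B1–B3, B3–B4, B3–B5
Every bag has size at most 4, so the width is 4 − 1 = 3 and tw(G) ≤ 3. For the lower bound, the 4 vertices {a, c, d, e} are pairwise adjacent, and any tree decomposition puts a clique entirely inside one bag — forcing width ≥ 3. Therefore the treewidth is 3.

3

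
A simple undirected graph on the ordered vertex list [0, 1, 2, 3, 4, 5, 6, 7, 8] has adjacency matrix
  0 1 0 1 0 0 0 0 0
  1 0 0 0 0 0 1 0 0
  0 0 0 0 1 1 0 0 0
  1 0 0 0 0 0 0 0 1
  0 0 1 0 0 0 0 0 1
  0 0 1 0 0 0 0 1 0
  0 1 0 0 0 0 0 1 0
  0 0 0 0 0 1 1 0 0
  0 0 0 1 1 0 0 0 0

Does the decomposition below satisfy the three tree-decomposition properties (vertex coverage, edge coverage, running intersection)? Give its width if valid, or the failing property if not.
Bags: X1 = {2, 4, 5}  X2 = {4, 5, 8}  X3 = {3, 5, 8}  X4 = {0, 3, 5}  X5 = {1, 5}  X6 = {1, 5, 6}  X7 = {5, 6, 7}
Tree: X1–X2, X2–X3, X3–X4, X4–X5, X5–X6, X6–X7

No — edge (0,1) lies in no bag.

A tree decomposition must satisfy three properties: every vertex lies in some bag; for every edge, both endpoints lie together in some bag; and for every vertex, the bags containing it form a connected subtree. Here edge (0,1) lies in no bag, so the decomposition is invalid.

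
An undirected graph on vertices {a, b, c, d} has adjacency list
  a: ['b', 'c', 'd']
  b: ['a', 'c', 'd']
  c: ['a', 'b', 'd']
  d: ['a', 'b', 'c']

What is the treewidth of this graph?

A width-3 tree decomposition is:
Bags: B1 = {a, b, c, d}
Tree: (single bag)
A single bag containing all 4 vertices is trivially a valid decomposition of width 3. On the other hand G contains the 4-clique {a, b, c, d}. A clique must lie in a single bag of any decomposition, so no decomposition can have width below 3. The upper and lower bounds meet at 3, so that is the treewidth.

3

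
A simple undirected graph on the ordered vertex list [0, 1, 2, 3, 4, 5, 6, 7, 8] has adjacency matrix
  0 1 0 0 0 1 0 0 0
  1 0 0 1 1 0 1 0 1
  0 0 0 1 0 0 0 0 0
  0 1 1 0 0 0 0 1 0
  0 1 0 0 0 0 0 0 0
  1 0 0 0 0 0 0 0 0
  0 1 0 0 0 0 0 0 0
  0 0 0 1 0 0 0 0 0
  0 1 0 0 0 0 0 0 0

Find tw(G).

A width-1 tree decomposition is:
Bags: B1 = {1, 3}  B2 = {1, 4}  B3 = {1, 8}  B4 = {0, 1}  B5 = {1, 6}  B6 = {0, 5}  B7 = {3, 7}  B8 = {2, 3}
Tree: B1–B2, B2–B3, B3–B4, B2–B5, B4–B6, B1–B7, B7–B8
Every bag has size at most 2, so the width is 2 − 1 = 1 and tw(G) ≤ 1. Any graph with an edge has treewidth ≥ 1, and G has the edge 3–1. Hence tw(G) = 1 exactly.

1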